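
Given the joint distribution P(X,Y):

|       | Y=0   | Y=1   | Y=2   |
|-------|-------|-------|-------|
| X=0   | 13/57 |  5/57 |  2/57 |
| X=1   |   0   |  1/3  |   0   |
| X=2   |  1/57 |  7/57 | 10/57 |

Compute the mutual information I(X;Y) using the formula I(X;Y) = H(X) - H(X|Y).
0.6256 bits

I(X;Y) = H(X) - H(X|Y)

Marginal of X (row sums):
  P(X=0) = 13/57 + 5/57 + 2/57 = 20/57
  P(X=1) = 0 + 1/3 + 0 = 1/3
  P(X=2) = 1/57 + 7/57 + 10/57 = 6/19
H(X) = -[(20/57)·log₂(20/57) + (1/3)·log₂(1/3) + (6/19)·log₂(6/19)]
  = 0.5302 + 0.5283 + 0.5251 = 1.5836 bits

Marginal of Y (column sums):
  P(Y=0) = 13/57 + 0 + 1/57 = 14/57
  P(Y=1) = 5/57 + 1/3 + 7/57 = 31/57
  P(Y=2) = 2/57 + 0 + 10/57 = 4/19
H(X|Y) = Σ_y P(y)·H(X|Y=y):
  Y=0: P(Y=0) = 14/57, P(X|Y=0) = (13/14, 0, 1/14) → H(X|Y=0) = 0.3712
  Y=1: P(Y=1) = 31/57, P(X|Y=1) = (5/31, 19/31, 7/31) → H(X|Y=1) = 1.3422
  Y=2: P(Y=2) = 4/19, P(X|Y=2) = (1/6, 0, 5/6) → H(X|Y=2) = 0.6500
H(X|Y) = (14/57)·0.3712 + (31/57)·1.3422 + (4/19)·0.6500 = 0.9580 bits

I(X;Y) = H(X) - H(X|Y) = 1.5836 - 0.9580 = 0.6256 bits

Cross-check via I(X;Y) = H(X) + H(Y) - H(X,Y): computing H(Y) from the column sums and H(X,Y) from the 9 cells in the same way gives H(Y) = 1.4486 bits and H(X,Y) = 2.4066 bits, so
I(X;Y) = 1.5836 + 1.4486 - 2.4066 = 0.6256 bits ✓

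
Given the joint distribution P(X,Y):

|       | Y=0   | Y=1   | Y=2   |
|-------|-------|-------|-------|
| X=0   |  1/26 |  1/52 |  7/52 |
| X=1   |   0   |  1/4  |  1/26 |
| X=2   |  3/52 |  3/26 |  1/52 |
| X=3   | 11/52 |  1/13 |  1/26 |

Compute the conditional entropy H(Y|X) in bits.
1.0472 bits

H(Y|X) = H(X,Y) - H(X)

H(X,Y) = -Σ_{x,y} P(x,y) log₂ P(x,y). Per-cell terms -P(x,y)·log₂P(x,y):
  X=0: 0.1808, 0.1096, 0.3895
  X=1: 0.0000, 0.5000, 0.1808
  X=2: 0.2374, 0.3595, 0.1096
  X=3: 0.4741, 0.2846, 0.1808
  (cells with P = 0 contribute 0)
Sum of the 12 terms: H(X,Y) = 3.0067 bits

Marginal of X (row sums):
  P(X=0) = 1/26 + 1/52 + 7/52 = 5/26
  P(X=1) = 0 + 1/4 + 1/26 = 15/52
  P(X=2) = 3/52 + 3/26 + 1/52 = 5/26
  P(X=3) = 11/52 + 1/13 + 1/26 = 17/52
H(X) = -[(5/26)·log₂(5/26) + (15/52)·log₂(15/52) + (5/26)·log₂(5/26) + (17/52)·log₂(17/52)]
  = 0.4574 + 0.5174 + 0.4574 + 0.5273 = 1.9595 bits

H(Y|X) = H(X,Y) - H(X) = 3.0067 - 1.9595 = 1.0472 bits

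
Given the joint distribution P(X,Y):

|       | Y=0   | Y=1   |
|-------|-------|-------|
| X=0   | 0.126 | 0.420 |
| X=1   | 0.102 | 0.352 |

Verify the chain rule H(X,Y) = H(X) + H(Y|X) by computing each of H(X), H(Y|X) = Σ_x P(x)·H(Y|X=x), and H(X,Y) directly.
H(X) = 0.9939 bits, H(Y|X) = 0.7745 bits, H(X,Y) = 1.7684 bits

Marginal of X (row sums):
  P(X=0) = 0.126 + 0.420 = 0.546
  P(X=1) = 0.102 + 0.352 = 0.454
H(X) = -[0.546·log₂(0.546) + 0.454·log₂(0.454)]
  = 0.47667 + 0.51721 = 0.9939 bits

H(Y|X) = Σ_x P(x)·H(Y|X=x):
  X=0: P(X=0) = 0.546, P(Y|X=0) = (3/13, 10/13) → H(Y|X=0) = 0.77935
  X=1: P(X=1) = 0.454, P(Y|X=1) = (51/227, 176/227) → H(Y|X=1) = 0.76860
H(Y|X) = 0.546·0.77935 + 0.454·0.76860 = 0.7745 bits

H(X,Y) = -Σ_{x,y} P(x,y) log₂ P(x,y). Per-cell terms -P(x,y)·log₂P(x,y):
  X=0: 0.37655, 0.52565
  X=1: 0.33592, 0.53024
Sum of the 4 terms: H(X,Y) = 1.7684 bits

Chain rule check:
  H(X) + H(Y|X) = 0.9939 + 0.7745 = 1.7684 bits
  H(X,Y) = 1.7684 bits
✓ Chain rule verified.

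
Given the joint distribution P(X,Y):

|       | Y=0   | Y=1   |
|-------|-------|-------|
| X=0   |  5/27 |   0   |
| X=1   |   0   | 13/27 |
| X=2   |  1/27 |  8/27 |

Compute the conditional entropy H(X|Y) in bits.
0.8901 bits

H(X|Y) = H(X,Y) - H(Y)

H(X,Y) = -Σ_{x,y} P(x,y) log₂ P(x,y). Per-cell terms -P(x,y)·log₂P(x,y):
  X=0: 0.4505, 0.0000
  X=1: 0.0000, 0.5077
  X=2: 0.1761, 0.5200
  (cells with P = 0 contribute 0)
Sum of the 6 terms: H(X,Y) = 1.6543 bits

Marginal of Y (column sums):
  P(Y=0) = 5/27 + 0 + 1/27 = 2/9
  P(Y=1) = 0 + 13/27 + 8/27 = 7/9
H(Y) = -[(2/9)·log₂(2/9) + (7/9)·log₂(7/9)]
  = 0.4822 + 0.2820 = 0.7642 bits

H(X|Y) = H(X,Y) - H(Y) = 1.6543 - 0.7642 = 0.8901 bits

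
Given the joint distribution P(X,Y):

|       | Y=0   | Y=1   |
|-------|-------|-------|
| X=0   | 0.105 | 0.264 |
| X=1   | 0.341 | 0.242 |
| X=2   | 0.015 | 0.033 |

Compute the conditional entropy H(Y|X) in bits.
0.9317 bits

H(Y|X) = H(X,Y) - H(X)

H(X,Y) = -Σ_{x,y} P(x,y) log₂ P(x,y). Per-cell terms -P(x,y)·log₂P(x,y):
  X=0: 0.3414116, 0.5072470
  X=1: 0.5292853, 0.4953549
  X=2: 0.0908834, 0.1624059
Sum of the 6 terms: H(X,Y) = 2.126588 bits

Marginal of X (row sums):
  P(X=0) = 0.105 + 0.264 = 0.369
  P(X=1) = 0.341 + 0.242 = 0.583
  P(X=2) = 0.015 + 0.033 = 0.048
H(X) = -[0.369·log₂(0.369) + 0.583·log₂(0.583) + 0.048·log₂(0.048)]
  = 0.5307354 + 0.4538260 + 0.2102794 = 1.194841 bits

H(Y|X) = H(X,Y) - H(X) = 2.126588 - 1.194841 = 0.9317 bits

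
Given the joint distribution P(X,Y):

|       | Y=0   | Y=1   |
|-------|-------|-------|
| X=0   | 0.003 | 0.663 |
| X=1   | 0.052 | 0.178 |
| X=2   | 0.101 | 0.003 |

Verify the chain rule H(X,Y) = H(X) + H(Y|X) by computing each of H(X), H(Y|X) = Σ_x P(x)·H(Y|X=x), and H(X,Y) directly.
H(X) = 1.2178 bits, H(Y|X) = 0.2247 bits, H(X,Y) = 1.4425 bits

Marginal of X (row sums):
  P(X=0) = 0.003 + 0.663 = 0.666
  P(X=1) = 0.052 + 0.178 = 0.230
  P(X=2) = 0.101 + 0.003 = 0.104
H(X) = -[0.666·log₂(0.666) + 0.230·log₂(0.230) + 0.104·log₂(0.104)]
  = 0.39055 + 0.48767 + 0.33960 = 1.2178 bits

H(Y|X) = Σ_x P(x)·H(Y|X=x):
  X=0: P(X=0) = 0.666, P(Y|X=0) = (1/222, 221/222) → H(Y|X=0) = 0.04159
  X=1: P(X=1) = 0.230, P(Y|X=1) = (26/115, 89/115) → H(Y|X=1) = 0.77113
  X=2: P(X=2) = 0.104, P(Y|X=2) = (101/104, 3/104) → H(Y|X=2) = 0.18857
H(Y|X) = 0.666·0.04159 + 0.230·0.77113 + 0.104·0.18857 = 0.2247 bits

H(X,Y) = -Σ_{x,y} P(x,y) log₂ P(x,y). Per-cell terms -P(x,y)·log₂P(x,y):
  X=0: 0.02514, 0.39311
  X=1: 0.22180, 0.44323
  X=2: 0.33406, 0.02514
Sum of the 6 terms: H(X,Y) = 1.4425 bits

Chain rule check:
  H(X) + H(Y|X) = 1.2178 + 0.2247 = 1.4425 bits
  H(X,Y) = 1.4425 bits
✓ Chain rule verified.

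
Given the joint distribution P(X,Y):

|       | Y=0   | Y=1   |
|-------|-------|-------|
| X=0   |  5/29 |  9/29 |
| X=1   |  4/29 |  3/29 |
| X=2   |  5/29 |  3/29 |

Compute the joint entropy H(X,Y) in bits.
2.4698 bits

H(X,Y) = -Σ_{x,y} P(x,y) log₂ P(x,y). Per-cell terms -P(x,y)·log₂P(x,y):
  X=0: 0.43725, 0.52388
  X=1: 0.39420, 0.33859
  X=2: 0.43725, 0.33859
Sum of the 6 terms: H(X,Y) = 2.4698 bits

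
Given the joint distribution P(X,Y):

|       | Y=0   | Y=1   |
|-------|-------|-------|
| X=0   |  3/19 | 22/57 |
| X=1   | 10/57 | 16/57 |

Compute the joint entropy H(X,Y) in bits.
1.9056 bits

H(X,Y) = -Σ_{x,y} P(x,y) log₂ P(x,y). Per-cell terms -P(x,y)·log₂P(x,y):
  X=0: 0.4205, 0.5301
  X=1: 0.4405, 0.5145
Sum of the 4 terms: H(X,Y) = 1.9056 bits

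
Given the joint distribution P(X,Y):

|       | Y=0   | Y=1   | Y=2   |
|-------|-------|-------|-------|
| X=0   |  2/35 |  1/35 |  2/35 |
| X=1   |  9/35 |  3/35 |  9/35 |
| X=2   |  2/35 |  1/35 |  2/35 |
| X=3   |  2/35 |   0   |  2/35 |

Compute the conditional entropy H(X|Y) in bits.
1.5715 bits

H(X|Y) = H(X,Y) - H(Y)

H(X,Y) = -Σ_{x,y} P(x,y) log₂ P(x,y). Per-cell terms -P(x,y)·log₂P(x,y):
  X=0: 0.23596, 0.14655, 0.23596
  X=1: 0.50383, 0.30380, 0.50383
  X=2: 0.23596, 0.14655, 0.23596
  X=3: 0.23596, 0.00000, 0.23596
  (cells with P = 0 contribute 0)
Sum of the 12 terms: H(X,Y) = 3.0203 bits

Marginal of Y (column sums):
  P(Y=0) = 2/35 + 9/35 + 2/35 + 2/35 = 3/7
  P(Y=1) = 1/35 + 3/35 + 1/35 + 0 = 1/7
  P(Y=2) = 2/35 + 9/35 + 2/35 + 2/35 = 3/7
H(Y) = -[(3/7)·log₂(3/7) + (1/7)·log₂(1/7) + (3/7)·log₂(3/7)]
  = 0.52388 + 0.40105 + 0.52388 = 1.4488 bits

H(X|Y) = H(X,Y) - H(Y) = 3.0203 - 1.4488 = 1.5715 bits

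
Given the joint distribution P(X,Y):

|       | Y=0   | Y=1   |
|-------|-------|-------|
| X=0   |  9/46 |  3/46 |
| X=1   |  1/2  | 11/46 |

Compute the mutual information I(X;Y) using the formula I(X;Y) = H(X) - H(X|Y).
0.0036 bits

I(X;Y) = H(X) - H(X|Y)

Marginal of X (row sums):
  P(X=0) = 9/46 + 3/46 = 6/23
  P(X=1) = 1/2 + 11/46 = 17/23
H(X) = -[(6/23)·log₂(6/23) + (17/23)·log₂(17/23)]
  = 0.5057216 + 0.3223341 = 0.828056 bits

Marginal of Y (column sums):
  P(Y=0) = 9/46 + 1/2 = 16/23
  P(Y=1) = 3/46 + 11/46 = 7/23
H(X|Y) = Σ_y P(y)·H(X|Y=y):
  Y=0: P(Y=0) = 16/23, P(X|Y=0) = (9/32, 23/32) → H(X|Y=0) = 0.8571484
  Y=1: P(Y=1) = 7/23, P(X|Y=1) = (3/14, 11/14) → H(X|Y=1) = 0.7495953
H(X|Y) = (16/23)·0.8571484 + (7/23)·0.7495953 = 0.824415 bits

I(X;Y) = H(X) - H(X|Y) = 0.828056 - 0.824415 = 0.0036 bits

Cross-check via I(X;Y) = H(X) + H(Y) - H(X,Y): computing H(Y) from the column sums and H(X,Y) from the 4 cells in the same way gives H(Y) = 0.886541 bits and H(X,Y) = 1.710956 bits, so
I(X;Y) = 0.828056 + 0.886541 - 1.710956 = 0.0036 bits ✓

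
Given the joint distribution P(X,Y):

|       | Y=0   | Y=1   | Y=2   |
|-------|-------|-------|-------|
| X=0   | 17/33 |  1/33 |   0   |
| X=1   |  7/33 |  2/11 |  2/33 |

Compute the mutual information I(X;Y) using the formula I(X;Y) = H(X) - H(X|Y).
0.2352 bits

I(X;Y) = H(X) - H(X|Y)

Marginal of X (row sums):
  P(X=0) = 17/33 + 1/33 + 0 = 6/11
  P(X=1) = 7/33 + 2/11 + 2/33 = 5/11
H(X) = -[(6/11)·log₂(6/11) + (5/11)·log₂(5/11)]
  = 0.47698 + 0.51705 = 0.99403 bits

Marginal of Y (column sums):
  P(Y=0) = 17/33 + 7/33 = 8/11
  P(Y=1) = 1/33 + 2/11 = 7/33
  P(Y=2) = 0 + 2/33 = 2/33
H(X|Y) = Σ_y P(y)·H(X|Y=y):
  Y=0: P(Y=0) = 8/11, P(X|Y=0) = (17/24, 7/24) → H(X|Y=0) = 0.87086
  Y=1: P(Y=1) = 7/33, P(X|Y=1) = (1/7, 6/7) → H(X|Y=1) = 0.59167
  Y=2: P(Y=2) = 2/33, P(X|Y=2) = (0, 1) → H(X|Y=2) = 0.00000
H(X|Y) = (8/11)·0.87086 + (7/33)·0.59167 + (2/33)·0.00000 = 0.75886 bits

I(X;Y) = H(X) - H(X|Y) = 0.99403 - 0.75886 = 0.2352 bits

Cross-check via I(X;Y) = H(X) + H(Y) - H(X,Y): computing H(Y) from the column sums and H(X,Y) from the 6 cells in the same way gives H(Y) = 1.05377 bits and H(X,Y) = 1.81263 bits, so
I(X;Y) = 0.99403 + 1.05377 - 1.81263 = 0.2352 bits ✓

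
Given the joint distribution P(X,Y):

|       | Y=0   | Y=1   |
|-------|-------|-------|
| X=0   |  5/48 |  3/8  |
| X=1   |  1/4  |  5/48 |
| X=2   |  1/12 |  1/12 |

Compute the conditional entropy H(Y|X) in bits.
0.8382 bits

H(Y|X) = H(X,Y) - H(X)

H(X,Y) = -Σ_{x,y} P(x,y) log₂ P(x,y). Per-cell terms -P(x,y)·log₂P(x,y):
  X=0: 0.3398994, 0.5306391
  X=1: 0.5000000, 0.3398994
  X=2: 0.2987469, 0.2987469
Sum of the 6 terms: H(X,Y) = 2.307932 bits

Marginal of X (row sums):
  P(X=0) = 5/48 + 3/8 = 23/48
  P(X=1) = 1/4 + 5/48 = 17/48
  P(X=2) = 1/12 + 1/12 = 1/6
H(X) = -[(23/48)·log₂(23/48) + (17/48)·log₂(17/48) + (1/6)·log₂(1/6)]
  = 0.5085878 + 0.5303645 + 0.4308271 = 1.469779 bits

H(Y|X) = H(X,Y) - H(X) = 2.307932 - 1.469779 = 0.8382 bits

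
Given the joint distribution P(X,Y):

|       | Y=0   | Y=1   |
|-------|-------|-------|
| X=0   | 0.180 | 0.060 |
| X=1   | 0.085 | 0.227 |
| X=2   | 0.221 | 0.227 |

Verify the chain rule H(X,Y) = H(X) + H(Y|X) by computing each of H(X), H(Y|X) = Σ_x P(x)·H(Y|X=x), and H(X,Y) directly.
H(X) = 1.5374 bits, H(Y|X) = 0.9063 bits, H(X,Y) = 2.4437 bits

Marginal of X (row sums):
  P(X=0) = 0.180 + 0.060 = 0.240
  P(X=1) = 0.085 + 0.227 = 0.312
  P(X=2) = 0.221 + 0.227 = 0.448
H(X) = -[0.240·log₂(0.240) + 0.312·log₂(0.312) + 0.448·log₂(0.448)]
  = 0.49413 + 0.52428 + 0.51898 = 1.5374 bits

H(Y|X) = Σ_x P(x)·H(Y|X=x):
  X=0: P(X=0) = 0.240, P(Y|X=0) = (3/4, 1/4) → H(Y|X=0) = 0.81128
  X=1: P(X=1) = 0.312, P(Y|X=1) = (85/312, 227/312) → H(Y|X=1) = 0.84494
  X=2: P(X=2) = 0.448, P(Y|X=2) = (221/448, 227/448) → H(Y|X=2) = 0.99987
H(Y|X) = 0.240·0.81128 + 0.312·0.84494 + 0.448·0.99987 = 0.9063 bits

H(X,Y) = -Σ_{x,y} P(x,y) log₂ P(x,y). Per-cell terms -P(x,y)·log₂P(x,y):
  X=0: 0.44531, 0.24353
  X=1: 0.30229, 0.48561
  X=2: 0.48131, 0.48561
Sum of the 6 terms: H(X,Y) = 2.4437 bits

Chain rule check:
  H(X) + H(Y|X) = 1.5374 + 0.9063 = 2.4437 bits
  H(X,Y) = 2.4437 bits
✓ Chain rule verified.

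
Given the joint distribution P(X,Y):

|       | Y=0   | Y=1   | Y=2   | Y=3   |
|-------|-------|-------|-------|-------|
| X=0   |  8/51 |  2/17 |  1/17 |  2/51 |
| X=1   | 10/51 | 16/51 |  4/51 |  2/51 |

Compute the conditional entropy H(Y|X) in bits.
1.7103 bits

H(Y|X) = H(X,Y) - H(X)

H(X,Y) = -Σ_{x,y} P(x,y) log₂ P(x,y). Per-cell terms -P(x,y)·log₂P(x,y):
  X=0: 0.41920, 0.36323, 0.24044, 0.18323
  X=1: 0.46088, 0.52468, 0.28803, 0.18323
Sum of the 8 terms: H(X,Y) = 2.6629 bits

Marginal of X (row sums):
  P(X=0) = 8/51 + 2/17 + 1/17 + 2/51 = 19/51
  P(X=1) = 10/51 + 16/51 + 4/51 + 2/51 = 32/51
H(X) = -[(19/51)·log₂(19/51) + (32/51)·log₂(32/51)]
  = 0.53070 + 0.42191 = 0.9526 bits

H(Y|X) = H(X,Y) - H(X) = 2.6629 - 0.9526 = 1.7103 bits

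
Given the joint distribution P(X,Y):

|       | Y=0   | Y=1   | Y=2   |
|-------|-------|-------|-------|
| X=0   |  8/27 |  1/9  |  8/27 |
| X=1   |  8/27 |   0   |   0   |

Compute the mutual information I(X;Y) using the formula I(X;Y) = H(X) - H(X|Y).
0.2841 bits

I(X;Y) = H(X) - H(X|Y)

Marginal of X (row sums):
  P(X=0) = 8/27 + 1/9 + 8/27 = 19/27
  P(X=1) = 8/27 + 0 + 0 = 8/27
H(X) = -[(19/27)·log₂(19/27) + (8/27)·log₂(8/27)]
  = 0.3567 + 0.5200 = 0.8767 bits

Marginal of Y (column sums):
  P(Y=0) = 8/27 + 8/27 = 16/27
  P(Y=1) = 1/9 + 0 = 1/9
  P(Y=2) = 8/27 + 0 = 8/27
H(X|Y) = Σ_y P(y)·H(X|Y=y):
  Y=0: P(Y=0) = 16/27, P(X|Y=0) = (1/2, 1/2) → H(X|Y=0) = 1.0000
  Y=1: P(Y=1) = 1/9, P(X|Y=1) = (1, 0) → H(X|Y=1) = 0.0000
  Y=2: P(Y=2) = 8/27, P(X|Y=2) = (1, 0) → H(X|Y=2) = 0.0000
H(X|Y) = (16/27)·1.0000 + (1/9)·0.0000 + (8/27)·0.0000 = 0.5926 bits

I(X;Y) = H(X) - H(X|Y) = 0.8767 - 0.5926 = 0.2841 bits

Cross-check via I(X;Y) = H(X) + H(Y) - H(X,Y): computing H(Y) from the column sums and H(X,Y) from the 6 cells in the same way gives H(Y) = 1.3195 bits and H(X,Y) = 1.9121 bits, so
I(X;Y) = 0.8767 + 1.3195 - 1.9121 = 0.2841 bits ✓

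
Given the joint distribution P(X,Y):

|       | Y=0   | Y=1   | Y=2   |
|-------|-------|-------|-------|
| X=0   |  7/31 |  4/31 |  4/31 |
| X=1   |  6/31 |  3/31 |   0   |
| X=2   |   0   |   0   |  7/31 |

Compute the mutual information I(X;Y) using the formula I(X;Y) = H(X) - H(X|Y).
0.5340 bits

I(X;Y) = H(X) - H(X|Y)

Marginal of X (row sums):
  P(X=0) = 7/31 + 4/31 + 4/31 = 15/31
  P(X=1) = 6/31 + 3/31 + 0 = 9/31
  P(X=2) = 0 + 0 + 7/31 = 7/31
H(X) = -[(15/31)·log₂(15/31) + (9/31)·log₂(9/31) + (7/31)·log₂(7/31)]
  = 0.506761 + 0.518014 + 0.484771 = 1.50955 bits

Marginal of Y (column sums):
  P(Y=0) = 7/31 + 6/31 + 0 = 13/31
  P(Y=1) = 4/31 + 3/31 + 0 = 7/31
  P(Y=2) = 4/31 + 0 + 7/31 = 11/31
H(X|Y) = Σ_y P(y)·H(X|Y=y):
  Y=0: P(Y=0) = 13/31, P(X|Y=0) = (7/13, 6/13, 0) → H(X|Y=0) = 0.995727
  Y=1: P(Y=1) = 7/31, P(X|Y=1) = (4/7, 3/7, 0) → H(X|Y=1) = 0.985228
  Y=2: P(Y=2) = 11/31, P(X|Y=2) = (4/11, 0, 7/11) → H(X|Y=2) = 0.945660
H(X|Y) = (13/31)·0.995727 + (7/31)·0.985228 + (11/31)·0.945660 = 0.97559 bits

I(X;Y) = H(X) - H(X|Y) = 1.50955 - 0.97559 = 0.5340 bits

Cross-check via I(X;Y) = H(X) + H(Y) - H(X,Y): computing H(Y) from the column sums and H(X,Y) from the 9 cells in the same way gives H(Y) = 1.54094 bits and H(X,Y) = 2.51653 bits, so
I(X;Y) = 1.50955 + 1.54094 - 2.51653 = 0.5340 bits ✓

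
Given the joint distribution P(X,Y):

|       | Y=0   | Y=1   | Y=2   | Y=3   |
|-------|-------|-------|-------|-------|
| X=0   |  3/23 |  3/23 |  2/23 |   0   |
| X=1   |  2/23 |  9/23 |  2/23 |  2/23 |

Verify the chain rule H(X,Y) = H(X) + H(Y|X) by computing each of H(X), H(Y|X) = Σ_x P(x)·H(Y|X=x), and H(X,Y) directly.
H(X) = 0.9321 bits, H(Y|X) = 1.5898 bits, H(X,Y) = 2.5219 bits

Marginal of X (row sums):
  P(X=0) = 3/23 + 3/23 + 2/23 + 0 = 8/23
  P(X=1) = 2/23 + 9/23 + 2/23 + 2/23 = 15/23
H(X) = -[(8/23)·log₂(8/23) + (15/23)·log₂(15/23)]
  = 0.52993 + 0.40218 = 0.9321 bits

H(Y|X) = Σ_x P(x)·H(Y|X=x):
  X=0: P(X=0) = 8/23, P(Y|X=0) = (3/8, 3/8, 1/4, 0) → H(Y|X=0) = 1.56128
  X=1: P(X=1) = 15/23, P(Y|X=1) = (2/15, 3/5, 2/15, 2/15) → H(Y|X=1) = 1.60494
H(Y|X) = (8/23)·1.56128 + (15/23)·1.60494 = 1.5898 bits

H(X,Y) = -Σ_{x,y} P(x,y) log₂ P(x,y). Per-cell terms -P(x,y)·log₂P(x,y):
  X=0: 0.38330, 0.38330, 0.30640, 0.00000
  X=1: 0.30640, 0.52968, 0.30640, 0.30640
  (cells with P = 0 contribute 0)
Sum of the 8 terms: H(X,Y) = 2.5219 bits

Chain rule check:
  H(X) + H(Y|X) = 0.9321 + 1.5898 = 2.5219 bits
  H(X,Y) = 2.5219 bits
✓ Chain rule verified.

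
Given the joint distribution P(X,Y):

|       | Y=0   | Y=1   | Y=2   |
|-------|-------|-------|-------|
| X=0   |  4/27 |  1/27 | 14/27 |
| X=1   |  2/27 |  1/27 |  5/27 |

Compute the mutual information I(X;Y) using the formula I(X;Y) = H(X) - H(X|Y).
0.0135 bits

I(X;Y) = H(X) - H(X|Y)

Marginal of X (row sums):
  P(X=0) = 4/27 + 1/27 + 14/27 = 19/27
  P(X=1) = 2/27 + 1/27 + 5/27 = 8/27
H(X) = -[(19/27)·log₂(19/27) + (8/27)·log₂(8/27)]
  = 0.35675 + 0.51997 = 0.87672 bits

Marginal of Y (column sums):
  P(Y=0) = 4/27 + 2/27 = 2/9
  P(Y=1) = 1/27 + 1/27 = 2/27
  P(Y=2) = 14/27 + 5/27 = 19/27
H(X|Y) = Σ_y P(y)·H(X|Y=y):
  Y=0: P(Y=0) = 2/9, P(X|Y=0) = (2/3, 1/3) → H(X|Y=0) = 0.91830
  Y=1: P(Y=1) = 2/27, P(X|Y=1) = (1/2, 1/2) → H(X|Y=1) = 1.00000
  Y=2: P(Y=2) = 19/27, P(X|Y=2) = (14/19, 5/19) → H(X|Y=2) = 0.83147
H(X|Y) = (2/9)·0.91830 + (2/27)·1.00000 + (19/27)·0.83147 = 0.86325 bits

I(X;Y) = H(X) - H(X|Y) = 0.87672 - 0.86325 = 0.0135 bits

Cross-check via I(X;Y) = H(X) + H(Y) - H(X,Y): computing H(Y) from the column sums and H(X,Y) from the 6 cells in the same way gives H(Y) = 1.11709 bits and H(X,Y) = 1.98035 bits, so
I(X;Y) = 0.87672 + 1.11709 - 1.98035 = 0.0135 bits ✓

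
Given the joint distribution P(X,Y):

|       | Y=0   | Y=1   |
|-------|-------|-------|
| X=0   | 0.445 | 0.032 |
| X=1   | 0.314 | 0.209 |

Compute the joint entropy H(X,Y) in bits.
1.6755 bits

H(X,Y) = -Σ_{x,y} P(x,y) log₂ P(x,y). Per-cell terms -P(x,y)·log₂P(x,y):
  X=0: 0.51981, 0.15891
  X=1: 0.52475, 0.47201
Sum of the 4 terms: H(X,Y) = 1.6755 bits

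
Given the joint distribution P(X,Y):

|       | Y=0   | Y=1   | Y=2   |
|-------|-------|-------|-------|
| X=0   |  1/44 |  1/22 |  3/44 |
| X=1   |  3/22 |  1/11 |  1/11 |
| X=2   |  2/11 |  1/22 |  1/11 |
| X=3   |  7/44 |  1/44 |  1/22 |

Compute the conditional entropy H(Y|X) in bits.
1.3959 bits

H(Y|X) = H(X,Y) - H(X)

H(X,Y) = -Σ_{x,y} P(x,y) log₂ P(x,y). Per-cell terms -P(x,y)·log₂P(x,y):
  X=0: 0.12408, 0.20270, 0.26417
  X=1: 0.39197, 0.31449, 0.31449
  X=2: 0.44717, 0.20270, 0.31449
  X=3: 0.42192, 0.12408, 0.20270
Sum of the 12 terms: H(X,Y) = 3.3250 bits

Marginal of X (row sums):
  P(X=0) = 1/44 + 1/22 + 3/44 = 3/22
  P(X=1) = 3/22 + 1/11 + 1/11 = 7/22
  P(X=2) = 2/11 + 1/22 + 1/11 = 7/22
  P(X=3) = 7/44 + 1/44 + 1/22 = 5/22
H(X) = -[(3/22)·log₂(3/22) + (7/22)·log₂(7/22) + (7/22)·log₂(7/22) + (5/22)·log₂(5/22)]
  = 0.39197 + 0.52566 + 0.52566 + 0.48580 = 1.9291 bits

H(Y|X) = H(X,Y) - H(X) = 3.3250 - 1.9291 = 1.3959 bits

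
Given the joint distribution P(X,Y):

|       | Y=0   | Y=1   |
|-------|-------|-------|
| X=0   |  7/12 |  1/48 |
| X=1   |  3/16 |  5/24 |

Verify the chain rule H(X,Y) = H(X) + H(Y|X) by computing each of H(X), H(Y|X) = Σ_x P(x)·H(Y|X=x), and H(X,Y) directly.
H(X) = 0.9685 bits, H(Y|X) = 0.5258 bits, H(X,Y) = 1.4942 bits

Marginal of X (row sums):
  P(X=0) = 7/12 + 1/48 = 29/48
  P(X=1) = 3/16 + 5/24 = 19/48
H(X) = -[(29/48)·log₂(29/48) + (19/48)·log₂(19/48)]
  = 0.43922 + 0.52924 = 0.9685 bits

H(Y|X) = Σ_x P(x)·H(Y|X=x):
  X=0: P(X=0) = 29/48, P(Y|X=0) = (28/29, 1/29) → H(Y|X=0) = 0.21640
  X=1: P(X=1) = 19/48, P(Y|X=1) = (9/19, 10/19) → H(Y|X=1) = 0.99800
H(Y|X) = (29/48)·0.21640 + (19/48)·0.99800 = 0.5258 bits

H(X,Y) = -Σ_{x,y} P(x,y) log₂ P(x,y). Per-cell terms -P(x,y)·log₂P(x,y):
  X=0: 0.45360, 0.11635
  X=1: 0.45282, 0.47147
Sum of the 4 terms: H(X,Y) = 1.4942 bits

Chain rule check:
  H(X) + H(Y|X) = 0.9685 + 0.5258 = 1.4943 bits
  H(X,Y) = 1.4942 bits
✓ Chain rule verified (Δ = 0.0001 is 4-dp rounding noise: each of the three values was rounded independently).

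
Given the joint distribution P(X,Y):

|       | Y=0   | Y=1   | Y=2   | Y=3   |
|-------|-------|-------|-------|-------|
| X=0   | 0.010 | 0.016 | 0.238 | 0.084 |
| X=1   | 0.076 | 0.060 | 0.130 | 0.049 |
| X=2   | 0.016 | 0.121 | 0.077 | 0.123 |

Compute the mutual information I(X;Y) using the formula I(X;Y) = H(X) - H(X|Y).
0.2067 bits

I(X;Y) = H(X) - H(X|Y)

Marginal of X (row sums):
  P(X=0) = 0.010 + 0.016 + 0.238 + 0.084 = 0.348
  P(X=1) = 0.076 + 0.060 + 0.130 + 0.049 = 0.315
  P(X=2) = 0.016 + 0.121 + 0.077 + 0.123 = 0.337
H(X) = -[0.348·log₂(0.348) + 0.315·log₂(0.315) + 0.337·log₂(0.337)]
  = 0.5299 + 0.5250 + 0.5288 = 1.5837 bits

Marginal of Y (column sums):
  P(Y=0) = 0.010 + 0.076 + 0.016 = 0.102
  P(Y=1) = 0.016 + 0.060 + 0.121 = 0.197
  P(Y=2) = 0.238 + 0.130 + 0.077 = 0.445
  P(Y=3) = 0.084 + 0.049 + 0.123 = 0.256
H(X|Y) = Σ_y P(y)·H(X|Y=y):
  Y=0: P(Y=0) = 0.102, P(X|Y=0) = (5/51, 38/51, 8/51) → H(X|Y=0) = 1.0640
  Y=1: P(Y=1) = 0.197, P(X|Y=1) = (16/197, 60/197, 121/197) → H(X|Y=1) = 1.2485
  Y=2: P(Y=2) = 0.445, P(X|Y=2) = (238/445, 26/89, 77/445) → H(X|Y=2) = 1.4394
  Y=3: P(Y=3) = 0.256, P(X|Y=3) = (21/64, 49/256, 123/256) → H(X|Y=3) = 1.4922
H(X|Y) = 0.102·1.0640 + 0.197·1.2485 + 0.445·1.4394 + 0.256·1.4922 = 1.3770 bits

I(X;Y) = H(X) - H(X|Y) = 1.5837 - 1.3770 = 0.2067 bits

Cross-check via I(X;Y) = H(X) + H(Y) - H(X,Y): computing H(Y) from the column sums and H(X,Y) from the 12 cells in the same way gives H(Y) = 1.8207 bits and H(X,Y) = 3.1977 bits, so
I(X;Y) = 1.5837 + 1.8207 - 3.1977 = 0.2067 bits ✓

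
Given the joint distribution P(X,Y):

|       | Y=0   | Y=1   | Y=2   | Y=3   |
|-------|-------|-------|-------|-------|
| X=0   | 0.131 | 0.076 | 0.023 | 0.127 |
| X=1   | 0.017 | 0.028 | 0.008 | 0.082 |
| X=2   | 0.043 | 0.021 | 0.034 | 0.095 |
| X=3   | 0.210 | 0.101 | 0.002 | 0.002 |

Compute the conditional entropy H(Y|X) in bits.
1.5059 bits

H(Y|X) = H(X,Y) - H(X)

H(X,Y) = -Σ_{x,y} P(x,y) log₂ P(x,y). Per-cell terms -P(x,y)·log₂P(x,y):
  X=0: 0.38414, 0.28256, 0.12517, 0.37809
  X=1: 0.09993, 0.14444, 0.05573, 0.29588
  X=2: 0.19520, 0.11704, 0.16586, 0.32261
  X=3: 0.47282, 0.33406, 0.01793, 0.01793
Sum of the 16 terms: H(X,Y) = 3.4094 bits

Marginal of X (row sums):
  P(X=0) = 0.131 + 0.076 + 0.023 + 0.127 = 0.357
  P(X=1) = 0.017 + 0.028 + 0.008 + 0.082 = 0.135
  P(X=2) = 0.043 + 0.021 + 0.034 + 0.095 = 0.193
  P(X=3) = 0.210 + 0.101 + 0.002 + 0.002 = 0.315
H(X) = -[0.357·log₂(0.357) + 0.135·log₂(0.135) + 0.193·log₂(0.193) + 0.315·log₂(0.315)]
  = 0.53050 + 0.39001 + 0.45805 + 0.52497 = 1.9035 bits

H(Y|X) = H(X,Y) - H(X) = 3.4094 - 1.9035 = 1.5059 bits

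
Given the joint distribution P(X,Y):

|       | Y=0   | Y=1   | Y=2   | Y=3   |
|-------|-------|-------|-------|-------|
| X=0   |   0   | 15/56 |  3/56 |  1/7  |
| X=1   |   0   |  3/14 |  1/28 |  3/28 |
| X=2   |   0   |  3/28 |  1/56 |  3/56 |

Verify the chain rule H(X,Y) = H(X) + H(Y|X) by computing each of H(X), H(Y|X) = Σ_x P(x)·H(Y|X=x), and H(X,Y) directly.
H(X) = 1.4883 bits, H(Y|X) = 1.3164 bits, H(X,Y) = 2.8046 bits

Marginal of X (row sums):
  P(X=0) = 0 + 15/56 + 3/56 + 1/7 = 13/28
  P(X=1) = 0 + 3/14 + 1/28 + 3/28 = 5/14
  P(X=2) = 0 + 3/28 + 1/56 + 3/56 = 5/28
H(X) = -[(13/28)·log₂(13/28) + (5/14)·log₂(5/14) + (5/28)·log₂(5/28)]
  = 0.51392 + 0.53051 + 0.44383 = 1.4883 bits

H(Y|X) = Σ_x P(x)·H(Y|X=x):
  X=0: P(X=0) = 13/28, P(Y|X=0) = (0, 15/26, 3/26, 4/13) → H(Y|X=0) = 1.34051
  X=1: P(X=1) = 5/14, P(Y|X=1) = (0, 3/5, 1/10, 3/10) → H(Y|X=1) = 1.29546
  X=2: P(X=2) = 5/28, P(Y|X=2) = (0, 3/5, 1/10, 3/10) → H(Y|X=2) = 1.29546
H(Y|X) = (13/28)·1.34051 + (5/14)·1.29546 + (5/28)·1.29546 = 1.3164 bits

H(X,Y) = -Σ_{x,y} P(x,y) log₂ P(x,y). Per-cell terms -P(x,y)·log₂P(x,y):
  X=0: 0.00000, 0.50905, 0.22620, 0.40105
  X=1: 0.00000, 0.47623, 0.17169, 0.34526
  X=2: 0.00000, 0.34526, 0.10370, 0.22620
  (cells with P = 0 contribute 0)
Sum of the 12 terms: H(X,Y) = 2.8046 bits

Chain rule check:
  H(X) + H(Y|X) = 1.4883 + 1.3164 = 2.8047 bits
  H(X,Y) = 2.8046 bits
✓ Chain rule verified (Δ = 0.0001 is 4-dp rounding noise: each of the three values was rounded independently).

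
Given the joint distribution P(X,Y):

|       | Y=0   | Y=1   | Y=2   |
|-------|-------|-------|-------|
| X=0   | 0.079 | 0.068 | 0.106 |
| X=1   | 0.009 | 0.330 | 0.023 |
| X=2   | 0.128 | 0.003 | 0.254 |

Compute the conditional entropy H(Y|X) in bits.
0.9549 bits

H(Y|X) = H(X,Y) - H(X)

H(X,Y) = -Σ_{x,y} P(x,y) log₂ P(x,y). Per-cell terms -P(x,y)·log₂P(x,y):
  X=0: 0.28929828, 0.26372586, 0.34321357
  X=1: 0.06116273, 0.52782248, 0.12517111
  X=2: 0.37962039, 0.02514247, 0.50218330
Sum of the 9 terms: H(X,Y) = 2.5173402 bits

Marginal of X (row sums):
  P(X=0) = 0.079 + 0.068 + 0.106 = 0.253
  P(X=1) = 0.009 + 0.330 + 0.023 = 0.362
  P(X=2) = 0.128 + 0.003 + 0.254 = 0.385
H(X) = -[0.253·log₂(0.253) + 0.362·log₂(0.362) + 0.385·log₂(0.385)]
  = 0.50164605 + 0.53066970 + 0.53017181 = 1.5624876 bits

H(Y|X) = H(X,Y) - H(X) = 2.5173402 - 1.5624876 = 0.9549 bits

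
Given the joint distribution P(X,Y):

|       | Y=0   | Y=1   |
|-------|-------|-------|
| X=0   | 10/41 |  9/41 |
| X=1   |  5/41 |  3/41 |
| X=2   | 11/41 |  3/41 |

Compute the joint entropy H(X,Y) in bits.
2.4082 bits

H(X,Y) = -Σ_{x,y} P(x,y) log₂ P(x,y). Per-cell terms -P(x,y)·log₂P(x,y):
  X=0: 0.4965, 0.4802
  X=1: 0.3702, 0.2760
  X=2: 0.5093, 0.2760
Sum of the 6 terms: H(X,Y) = 2.4082 bits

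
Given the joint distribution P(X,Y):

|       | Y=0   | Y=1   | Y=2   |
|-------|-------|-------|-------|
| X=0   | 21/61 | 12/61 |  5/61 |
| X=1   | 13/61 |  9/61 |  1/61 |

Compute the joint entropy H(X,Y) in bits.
2.2668 bits

H(X,Y) = -Σ_{x,y} P(x,y) log₂ P(x,y). Per-cell terms -P(x,y)·log₂P(x,y):
  X=0: 0.529620, 0.461464, 0.295804
  X=1: 0.475309, 0.407333, 0.097225
Sum of the 6 terms: H(X,Y) = 2.2668 bits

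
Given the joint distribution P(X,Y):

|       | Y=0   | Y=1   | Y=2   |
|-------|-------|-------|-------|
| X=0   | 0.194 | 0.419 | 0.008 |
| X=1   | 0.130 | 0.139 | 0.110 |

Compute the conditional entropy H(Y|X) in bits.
1.2119 bits

H(Y|X) = H(X,Y) - H(X)

H(X,Y) = -Σ_{x,y} P(x,y) log₂ P(x,y). Per-cell terms -P(x,y)·log₂P(x,y):
  X=0: 0.45898, 0.52584, 0.05573
  X=1: 0.38264, 0.39571, 0.35029
Sum of the 6 terms: H(X,Y) = 2.1692 bits

Marginal of X (row sums):
  P(X=0) = 0.194 + 0.419 + 0.008 = 0.621
  P(X=1) = 0.130 + 0.139 + 0.110 = 0.379
H(X) = -[0.621·log₂(0.621) + 0.379·log₂(0.379)]
  = 0.42683 + 0.53050 = 0.9573 bits

H(Y|X) = H(X,Y) - H(X) = 2.1692 - 0.9573 = 1.2119 bits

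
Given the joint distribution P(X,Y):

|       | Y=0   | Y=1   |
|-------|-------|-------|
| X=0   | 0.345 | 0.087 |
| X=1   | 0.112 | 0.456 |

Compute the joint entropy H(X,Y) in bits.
1.7065 bits

H(X,Y) = -Σ_{x,y} P(x,y) log₂ P(x,y). Per-cell terms -P(x,y)·log₂P(x,y):
  X=0: 0.5297, 0.3065
  X=1: 0.3537, 0.5166
Sum of the 4 terms: H(X,Y) = 1.7065 bits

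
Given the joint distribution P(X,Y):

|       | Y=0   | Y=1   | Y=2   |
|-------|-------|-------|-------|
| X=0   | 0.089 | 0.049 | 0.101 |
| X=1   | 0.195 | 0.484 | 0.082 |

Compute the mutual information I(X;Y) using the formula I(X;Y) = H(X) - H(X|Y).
0.1210 bits

I(X;Y) = H(X) - H(X|Y)

Marginal of X (row sums):
  P(X=0) = 0.089 + 0.049 + 0.101 = 0.239
  P(X=1) = 0.195 + 0.484 + 0.082 = 0.761
H(X) = -[0.239·log₂(0.239) + 0.761·log₂(0.761)]
  = 0.4935 + 0.2999 = 0.7934 bits

Marginal of Y (column sums):
  P(Y=0) = 0.089 + 0.195 = 0.284
  P(Y=1) = 0.049 + 0.484 = 0.533
  P(Y=2) = 0.101 + 0.082 = 0.183
H(X|Y) = Σ_y P(y)·H(X|Y=y):
  Y=0: P(Y=0) = 0.284, P(X|Y=0) = (89/284, 195/284) → H(X|Y=0) = 0.8970
  Y=1: P(Y=1) = 0.533, P(X|Y=1) = (49/533, 484/533) → H(X|Y=1) = 0.4429
  Y=2: P(Y=2) = 0.183, P(X|Y=2) = (101/183, 82/183) → H(X|Y=2) = 0.9922
H(X|Y) = 0.284·0.8970 + 0.533·0.4429 + 0.183·0.9922 = 0.6724 bits

I(X;Y) = H(X) - H(X|Y) = 0.7934 - 0.6724 = 0.1210 bits

Cross-check via I(X;Y) = H(X) + H(Y) - H(X,Y): computing H(Y) from the column sums and H(X,Y) from the 6 cells in the same way gives H(Y) = 1.4480 bits and H(X,Y) = 2.1204 bits, so
I(X;Y) = 0.7934 + 1.4480 - 2.1204 = 0.1210 bits ✓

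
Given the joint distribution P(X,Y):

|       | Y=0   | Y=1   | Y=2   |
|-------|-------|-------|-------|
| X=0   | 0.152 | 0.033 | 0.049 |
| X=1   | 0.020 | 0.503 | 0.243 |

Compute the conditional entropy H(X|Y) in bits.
0.4586 bits

H(X|Y) = H(X,Y) - H(Y)

H(X,Y) = -Σ_{x,y} P(x,y) log₂ P(x,y). Per-cell terms -P(x,y)·log₂P(x,y):
  X=0: 0.41311, 0.16241, 0.21320
  X=1: 0.11288, 0.49866, 0.49596
Sum of the 6 terms: H(X,Y) = 1.8962 bits

Marginal of Y (column sums):
  P(Y=0) = 0.152 + 0.020 = 0.172
  P(Y=1) = 0.033 + 0.503 = 0.536
  P(Y=2) = 0.049 + 0.243 = 0.292
H(Y) = -[0.172·log₂(0.172) + 0.536·log₂(0.536) + 0.292·log₂(0.292)]
  = 0.43680 + 0.48224 + 0.51858 = 1.4376 bits

H(X|Y) = H(X,Y) - H(Y) = 1.8962 - 1.4376 = 0.4586 bits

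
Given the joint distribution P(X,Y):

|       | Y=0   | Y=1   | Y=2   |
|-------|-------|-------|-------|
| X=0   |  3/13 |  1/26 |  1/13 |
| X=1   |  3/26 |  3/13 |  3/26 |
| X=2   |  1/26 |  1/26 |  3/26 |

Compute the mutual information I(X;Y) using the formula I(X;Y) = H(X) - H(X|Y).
0.1968 bits

I(X;Y) = H(X) - H(X|Y)

Marginal of X (row sums):
  P(X=0) = 3/13 + 1/26 + 1/13 = 9/26
  P(X=1) = 3/26 + 3/13 + 3/26 = 6/13
  P(X=2) = 1/26 + 1/26 + 3/26 = 5/26
H(X) = -[(9/26)·log₂(9/26) + (6/13)·log₂(6/13) + (5/26)·log₂(5/26)]
  = 0.5298 + 0.5148 + 0.4574 = 1.5020 bits

Marginal of Y (column sums):
  P(Y=0) = 3/13 + 3/26 + 1/26 = 5/13
  P(Y=1) = 1/26 + 3/13 + 1/26 = 4/13
  P(Y=2) = 1/13 + 3/26 + 3/26 = 4/13
H(X|Y) = Σ_y P(y)·H(X|Y=y):
  Y=0: P(Y=0) = 5/13, P(X|Y=0) = (3/5, 3/10, 1/10) → H(X|Y=0) = 1.2955
  Y=1: P(Y=1) = 4/13, P(X|Y=1) = (1/8, 3/4, 1/8) → H(X|Y=1) = 1.0613
  Y=2: P(Y=2) = 4/13, P(X|Y=2) = (1/4, 3/8, 3/8) → H(X|Y=2) = 1.5613
H(X|Y) = (5/13)·1.2955 + (4/13)·1.0613 + (4/13)·1.5613 = 1.3052 bits

I(X;Y) = H(X) - H(X|Y) = 1.5020 - 1.3052 = 0.1968 bits

Cross-check via I(X;Y) = H(X) + H(Y) - H(X,Y): computing H(Y) from the column sums and H(X,Y) from the 9 cells in the same way gives H(Y) = 1.5766 bits and H(X,Y) = 2.8818 bits, so
I(X;Y) = 1.5020 + 1.5766 - 2.8818 = 0.1968 bits ✓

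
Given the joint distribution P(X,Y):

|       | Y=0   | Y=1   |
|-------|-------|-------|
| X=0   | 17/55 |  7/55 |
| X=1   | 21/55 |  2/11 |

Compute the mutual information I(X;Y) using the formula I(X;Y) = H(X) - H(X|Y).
0.0008 bits

I(X;Y) = H(X) - H(X|Y)

Marginal of X (row sums):
  P(X=0) = 17/55 + 7/55 = 24/55
  P(X=1) = 21/55 + 2/11 = 31/55
H(X) = -[(24/55)·log₂(24/55) + (31/55)·log₂(31/55)]
  = 0.5221 + 0.4662 = 0.9883 bits

Marginal of Y (column sums):
  P(Y=0) = 17/55 + 21/55 = 38/55
  P(Y=1) = 7/55 + 2/11 = 17/55
H(X|Y) = Σ_y P(y)·H(X|Y=y):
  Y=0: P(Y=0) = 38/55, P(X|Y=0) = (17/38, 21/38) → H(X|Y=0) = 0.9920
  Y=1: P(Y=1) = 17/55, P(X|Y=1) = (7/17, 10/17) → H(X|Y=1) = 0.9774
H(X|Y) = (38/55)·0.9920 + (17/55)·0.9774 = 0.9875 bits

I(X;Y) = H(X) - H(X|Y) = 0.9883 - 0.9875 = 0.0008 bits

Cross-check via I(X;Y) = H(X) + H(Y) - H(X,Y): computing H(Y) from the column sums and H(X,Y) from the 4 cells in the same way gives H(Y) = 0.8921 bits and H(X,Y) = 1.8796 bits, so
I(X;Y) = 0.9883 + 0.8921 - 1.8796 = 0.0008 bits ✓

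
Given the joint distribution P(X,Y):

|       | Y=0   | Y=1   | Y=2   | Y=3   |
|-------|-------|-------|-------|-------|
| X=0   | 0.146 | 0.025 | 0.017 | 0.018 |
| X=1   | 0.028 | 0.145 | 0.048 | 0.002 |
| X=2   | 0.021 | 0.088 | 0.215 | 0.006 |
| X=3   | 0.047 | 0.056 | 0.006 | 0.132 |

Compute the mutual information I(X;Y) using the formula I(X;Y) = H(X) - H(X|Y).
0.5961 bits

I(X;Y) = H(X) - H(X|Y)

Marginal of X (row sums):
  P(X=0) = 0.146 + 0.025 + 0.017 + 0.018 = 0.206
  P(X=1) = 0.028 + 0.145 + 0.048 + 0.002 = 0.223
  P(X=2) = 0.021 + 0.088 + 0.215 + 0.006 = 0.330
  P(X=3) = 0.047 + 0.056 + 0.006 + 0.132 = 0.241
H(X) = -[0.206·log₂(0.206) + 0.223·log₂(0.223) + 0.330·log₂(0.330) + 0.241·log₂(0.241)]
  = 0.46953 + 0.48277 + 0.52782 + 0.49475 = 1.9749 bits

Marginal of Y (column sums):
  P(Y=0) = 0.146 + 0.028 + 0.021 + 0.047 = 0.242
  P(Y=1) = 0.025 + 0.145 + 0.088 + 0.056 = 0.314
  P(Y=2) = 0.017 + 0.048 + 0.215 + 0.006 = 0.286
  P(Y=3) = 0.018 + 0.002 + 0.006 + 0.132 = 0.158
H(X|Y) = Σ_y P(y)·H(X|Y=y):
  Y=0: P(Y=0) = 0.242, P(X|Y=0) = (73/121, 14/121, 21/242, 47/242) → H(X|Y=0) = 1.56504
  Y=1: P(Y=1) = 0.314, P(X|Y=1) = (25/314, 145/314, 44/157, 28/157) → H(X|Y=1) = 1.76333
  Y=2: P(Y=2) = 0.286, P(X|Y=2) = (17/286, 24/143, 215/286, 3/143) → H(X|Y=2) = 1.10065
  Y=3: P(Y=3) = 0.158, P(X|Y=3) = (9/79, 1/79, 3/79, 66/79) → H(X|Y=3) = 0.83271
H(X|Y) = 0.242·1.56504 + 0.314·1.76333 + 0.286·1.10065 + 0.158·0.83271 = 1.3788 bits

I(X;Y) = H(X) - H(X|Y) = 1.9749 - 1.3788 = 0.5961 bits

Cross-check via I(X;Y) = H(X) + H(Y) - H(X,Y): computing H(Y) from the column sums and H(X,Y) from the 16 cells in the same way gives H(Y) = 1.9572 bits and H(X,Y) = 3.3360 bits, so
I(X;Y) = 1.9749 + 1.9572 - 3.3360 = 0.5961 bits ✓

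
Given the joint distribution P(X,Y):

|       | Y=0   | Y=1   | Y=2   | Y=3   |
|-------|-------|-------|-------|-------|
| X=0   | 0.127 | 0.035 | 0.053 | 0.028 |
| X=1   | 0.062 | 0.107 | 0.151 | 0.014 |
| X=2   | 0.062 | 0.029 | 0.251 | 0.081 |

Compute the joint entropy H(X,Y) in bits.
3.1993 bits

H(X,Y) = -Σ_{x,y} P(x,y) log₂ P(x,y). Per-cell terms -P(x,y)·log₂P(x,y):
  X=0: 0.37809, 0.16928, 0.22461, 0.14444
  X=1: 0.24872, 0.34500, 0.41183, 0.08622
  X=2: 0.24872, 0.14813, 0.50055, 0.29370
Sum of the 12 terms: H(X,Y) = 3.1993 bits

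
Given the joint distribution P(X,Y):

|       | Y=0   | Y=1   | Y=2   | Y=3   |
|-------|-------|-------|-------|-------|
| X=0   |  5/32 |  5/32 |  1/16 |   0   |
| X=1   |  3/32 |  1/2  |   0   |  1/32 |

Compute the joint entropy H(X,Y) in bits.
2.0633 bits

H(X,Y) = -Σ_{x,y} P(x,y) log₂ P(x,y). Per-cell terms -P(x,y)·log₂P(x,y):
  X=0: 0.41845, 0.41845, 0.25000, 0.00000
  X=1: 0.32016, 0.50000, 0.00000, 0.15625
  (cells with P = 0 contribute 0)
Sum of the 8 terms: H(X,Y) = 2.0633 bits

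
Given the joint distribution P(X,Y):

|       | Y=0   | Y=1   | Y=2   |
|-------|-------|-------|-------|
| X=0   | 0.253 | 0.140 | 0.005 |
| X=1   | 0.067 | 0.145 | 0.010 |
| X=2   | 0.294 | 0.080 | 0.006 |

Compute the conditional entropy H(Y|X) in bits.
0.9822 bits

H(Y|X) = H(X,Y) - H(X)

H(X,Y) = -Σ_{x,y} P(x,y) log₂ P(x,y). Per-cell terms -P(x,y)·log₂P(x,y):
  X=0: 0.50165, 0.39711, 0.03822
  X=1: 0.26128, 0.40395, 0.06644
  X=2: 0.51924, 0.29151, 0.04428
Sum of the 9 terms: H(X,Y) = 2.5237 bits

Marginal of X (row sums):
  P(X=0) = 0.253 + 0.140 + 0.005 = 0.398
  P(X=1) = 0.067 + 0.145 + 0.010 = 0.222
  P(X=2) = 0.294 + 0.080 + 0.006 = 0.380
H(X) = -[0.398·log₂(0.398) + 0.222·log₂(0.222) + 0.380·log₂(0.380)]
  = 0.52901 + 0.48204 + 0.53045 = 1.5415 bits

H(Y|X) = H(X,Y) - H(X) = 2.5237 - 1.5415 = 0.9822 bits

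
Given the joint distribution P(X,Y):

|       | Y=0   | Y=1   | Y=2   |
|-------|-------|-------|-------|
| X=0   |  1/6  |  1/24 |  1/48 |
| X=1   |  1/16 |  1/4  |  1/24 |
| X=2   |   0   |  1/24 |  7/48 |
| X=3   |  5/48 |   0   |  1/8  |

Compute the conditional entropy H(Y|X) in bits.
1.0329 bits

H(Y|X) = H(X,Y) - H(X)

H(X,Y) = -Σ_{x,y} P(x,y) log₂ P(x,y). Per-cell terms -P(x,y)·log₂P(x,y):
  X=0: 0.43083, 0.19104, 0.11635
  X=1: 0.25000, 0.50000, 0.19104
  X=2: 0.00000, 0.19104, 0.40507
  X=3: 0.33990, 0.00000, 0.37500
  (cells with P = 0 contribute 0)
Sum of the 12 terms: H(X,Y) = 2.9903 bits

Marginal of X (row sums):
  P(X=0) = 1/6 + 1/24 + 1/48 = 11/48
  P(X=1) = 1/16 + 1/4 + 1/24 = 17/48
  P(X=2) = 0 + 1/24 + 7/48 = 3/16
  P(X=3) = 5/48 + 0 + 1/8 = 11/48
H(X) = -[(11/48)·log₂(11/48) + (17/48)·log₂(17/48) + (3/16)·log₂(3/16) + (11/48)·log₂(11/48)]
  = 0.48710 + 0.53036 + 0.45282 + 0.48710 = 1.9574 bits

H(Y|X) = H(X,Y) - H(X) = 2.9903 - 1.9574 = 1.0329 bits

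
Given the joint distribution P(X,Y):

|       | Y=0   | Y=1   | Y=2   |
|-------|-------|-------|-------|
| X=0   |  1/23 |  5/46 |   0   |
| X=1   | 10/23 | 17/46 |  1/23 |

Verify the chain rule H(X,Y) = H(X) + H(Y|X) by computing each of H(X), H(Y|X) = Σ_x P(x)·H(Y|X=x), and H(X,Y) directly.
H(X) = 0.6153 bits, H(Y|X) = 1.1793 bits, H(X,Y) = 1.7945 bits

Marginal of X (row sums):
  P(X=0) = 1/23 + 5/46 + 0 = 7/46
  P(X=1) = 10/23 + 17/46 + 1/23 = 39/46
H(X) = -[(7/46)·log₂(7/46) + (39/46)·log₂(39/46)]
  = 0.41334 + 0.20192 = 0.6153 bits

H(Y|X) = Σ_x P(x)·H(Y|X=x):
  X=0: P(X=0) = 7/46, P(Y|X=0) = (2/7, 5/7, 0) → H(Y|X=0) = 0.86312
  X=1: P(X=1) = 39/46, P(Y|X=1) = (20/39, 17/39, 2/39) → H(Y|X=1) = 1.23603
H(Y|X) = (7/46)·0.86312 + (39/46)·1.23603 = 1.1793 bits

H(X,Y) = -Σ_{x,y} P(x,y) log₂ P(x,y). Per-cell terms -P(x,y)·log₂P(x,y):
  X=0: 0.19668, 0.34800, 0.00000
  X=1: 0.52245, 0.53073, 0.19668
  (cells with P = 0 contribute 0)
Sum of the 6 terms: H(X,Y) = 1.7945 bits

Chain rule check:
  H(X) + H(Y|X) = 0.6153 + 1.1793 = 1.7946 bits
  H(X,Y) = 1.7945 bits
✓ Chain rule verified (Δ = 0.0001 is 4-dp rounding noise: each of the three values was rounded independently).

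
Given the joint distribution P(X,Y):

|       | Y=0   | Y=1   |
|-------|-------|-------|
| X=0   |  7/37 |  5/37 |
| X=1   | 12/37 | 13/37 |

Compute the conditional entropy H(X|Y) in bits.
0.9022 bits

H(X|Y) = H(X,Y) - H(Y)

H(X,Y) = -Σ_{x,y} P(x,y) log₂ P(x,y). Per-cell terms -P(x,y)·log₂P(x,y):
  X=0: 0.45445, 0.39021
  X=1: 0.52686, 0.53019
Sum of the 4 terms: H(X,Y) = 1.9017 bits

Marginal of Y (column sums):
  P(Y=0) = 7/37 + 12/37 = 19/37
  P(Y=1) = 5/37 + 13/37 = 18/37
H(Y) = -[(19/37)·log₂(19/37) + (18/37)·log₂(18/37)]
  = 0.49376 + 0.50572 = 0.9995 bits

H(X|Y) = H(X,Y) - H(Y) = 1.9017 - 0.9995 = 0.9022 bits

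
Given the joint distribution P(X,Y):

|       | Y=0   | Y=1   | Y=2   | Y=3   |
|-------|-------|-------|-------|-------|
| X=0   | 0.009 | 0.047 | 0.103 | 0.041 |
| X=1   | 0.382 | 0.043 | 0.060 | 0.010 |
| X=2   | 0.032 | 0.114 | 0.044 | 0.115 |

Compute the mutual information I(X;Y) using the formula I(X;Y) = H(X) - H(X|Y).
0.4785 bits

I(X;Y) = H(X) - H(X|Y)

Marginal of X (row sums):
  P(X=0) = 0.009 + 0.047 + 0.103 + 0.041 = 0.200
  P(X=1) = 0.382 + 0.043 + 0.060 + 0.010 = 0.495
  P(X=2) = 0.032 + 0.114 + 0.044 + 0.115 = 0.305
H(X) = -[0.200·log₂(0.200) + 0.495·log₂(0.495) + 0.305·log₂(0.305)]
  = 0.4644 + 0.5022 + 0.5225 = 1.4891 bits

Marginal of Y (column sums):
  P(Y=0) = 0.009 + 0.382 + 0.032 = 0.423
  P(Y=1) = 0.047 + 0.043 + 0.114 = 0.204
  P(Y=2) = 0.103 + 0.060 + 0.044 = 0.207
  P(Y=3) = 0.041 + 0.010 + 0.115 = 0.166
H(X|Y) = Σ_y P(y)·H(X|Y=y):
  Y=0: P(Y=0) = 0.423, P(X|Y=0) = (1/47, 382/423, 32/423) → H(X|Y=0) = 0.5328
  Y=1: P(Y=1) = 0.204, P(X|Y=1) = (47/204, 43/204, 19/34) → H(X|Y=1) = 1.4305
  Y=2: P(Y=2) = 0.207, P(X|Y=2) = (103/207, 20/69, 44/207) → H(X|Y=2) = 1.4938
  Y=3: P(Y=3) = 0.166, P(X|Y=3) = (41/166, 5/83, 115/166) → H(X|Y=3) = 1.1093
H(X|Y) = 0.423·0.5328 + 0.204·1.4305 + 0.207·1.4938 + 0.166·1.1093 = 1.0106 bits

I(X;Y) = H(X) - H(X|Y) = 1.4891 - 1.0106 = 0.4785 bits

Cross-check via I(X;Y) = H(X) + H(Y) - H(X,Y): computing H(Y) from the column sums and H(X,Y) from the 12 cells in the same way gives H(Y) = 1.8933 bits and H(X,Y) = 2.9039 bits, so
I(X;Y) = 1.4891 + 1.8933 - 2.9039 = 0.4785 bits ✓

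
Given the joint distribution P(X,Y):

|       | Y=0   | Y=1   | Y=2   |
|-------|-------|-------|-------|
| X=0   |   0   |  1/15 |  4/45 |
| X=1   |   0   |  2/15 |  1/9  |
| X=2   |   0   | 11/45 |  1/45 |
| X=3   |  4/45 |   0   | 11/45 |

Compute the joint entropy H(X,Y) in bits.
2.7367 bits

H(X,Y) = -Σ_{x,y} P(x,y) log₂ P(x,y). Per-cell terms -P(x,y)·log₂P(x,y):
  X=0: 0.0000, 0.2605, 0.3104
  X=1: 0.0000, 0.3876, 0.3522
  X=2: 0.0000, 0.4968, 0.1220
  X=3: 0.3104, 0.0000, 0.4968
  (cells with P = 0 contribute 0)
Sum of the 12 terms: H(X,Y) = 2.7367 bits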